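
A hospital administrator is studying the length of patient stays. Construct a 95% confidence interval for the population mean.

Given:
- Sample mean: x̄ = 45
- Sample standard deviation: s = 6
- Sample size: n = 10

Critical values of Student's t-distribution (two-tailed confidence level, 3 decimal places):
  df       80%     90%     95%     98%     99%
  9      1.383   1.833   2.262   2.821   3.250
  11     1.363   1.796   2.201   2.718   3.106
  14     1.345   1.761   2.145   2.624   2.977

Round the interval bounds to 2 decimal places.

The population standard deviation σ is unknown (only the sample standard deviation s is given), so use a t-interval with df = n - 1 = 10 - 1 = 9.

For 95% confidence with df = 9, t* = 2.262 (from t-table)

Standard error: SE = s/√n = 6/√10 = 1.897367

Margin of error: E = t* × SE = 2.262 × 1.897367 = 4.2918

T-interval: x̄ ± E = 45 ± 4.2918 = (40.7082, 49.2918)

Rounded to 2 decimal places:

(40.71, 49.29)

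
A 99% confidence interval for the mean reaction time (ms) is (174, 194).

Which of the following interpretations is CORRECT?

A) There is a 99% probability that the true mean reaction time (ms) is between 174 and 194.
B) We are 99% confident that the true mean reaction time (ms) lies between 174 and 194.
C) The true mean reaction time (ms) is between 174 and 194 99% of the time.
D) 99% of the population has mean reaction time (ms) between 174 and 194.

A confidence interval represents our confidence in the procedure, not a probability statement about the parameter.

Key concept: If we repeated this sampling process many times and computed a 99% CI each time, about 99% of those intervals would contain the true population parameter.

For this specific interval (174, 194):
- Midpoint (point estimate): 184
- Margin of error: 10

The correct interpretation is the one stating confidence that the true parameter lies in the interval — option B.

B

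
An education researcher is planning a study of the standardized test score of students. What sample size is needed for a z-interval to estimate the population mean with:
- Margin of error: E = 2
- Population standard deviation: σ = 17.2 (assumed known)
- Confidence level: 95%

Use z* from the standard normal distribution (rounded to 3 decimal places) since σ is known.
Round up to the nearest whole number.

Using z* since population σ is known (z-interval formula).

For 95% confidence, z* = 1.96 (from standard normal table)

Sample size formula for z-interval: n = (z*σ/E)²

n = (1.96 × 17.2 / 2)²
  = (16.856000)²
  = 284.1247

Round up to the nearest whole number: n = 285

285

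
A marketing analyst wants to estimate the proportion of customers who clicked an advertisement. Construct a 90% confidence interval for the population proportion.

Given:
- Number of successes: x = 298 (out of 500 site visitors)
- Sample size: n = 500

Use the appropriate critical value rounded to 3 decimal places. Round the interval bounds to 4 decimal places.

Sample proportion: p̂ = 298/500 = 0.596000

Check conditions for normal approximation:
  np̂ = 298 ≥ 10 ✓
  n(1-p̂) = 202 ≥ 10 ✓

The sample is large enough, so use a z-interval (normal approximation) for the proportion.

For 90% confidence, z* = 1.645 (from standard normal table)

Standard error: SE = √(p̂(1-p̂)/n) = √(0.596000×0.404000/500) = 0.02194466

Margin of error: E = z* × SE = 1.645 × 0.02194466 = 0.036099

Z-interval: p̂ ± E = 0.596000 ± 0.036099 = (0.559901, 0.632099)

Rounded to 4 decimal places:

(0.5599, 0.6321)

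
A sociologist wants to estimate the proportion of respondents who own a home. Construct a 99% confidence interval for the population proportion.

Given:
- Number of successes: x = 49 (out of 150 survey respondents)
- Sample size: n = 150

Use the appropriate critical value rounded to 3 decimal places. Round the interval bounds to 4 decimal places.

Sample proportion: p̂ = 49/150 = 0.326667

Check conditions for normal approximation:
  np̂ = 49 ≥ 10 ✓
  n(1-p̂) = 101 ≥ 10 ✓

The sample is large enough, so use a z-interval (normal approximation) for the proportion.

For 99% confidence, z* = 2.576 (from standard normal table)

Standard error: SE = √(p̂(1-p̂)/n) = √(0.326667×0.673333/150) = 0.03829322

Margin of error: E = z* × SE = 2.576 × 0.03829322 = 0.098643

Z-interval: p̂ ± E = 0.326667 ± 0.098643 = (0.228023, 0.425310)

Rounded to 4 decimal places:

(0.2280, 0.4253)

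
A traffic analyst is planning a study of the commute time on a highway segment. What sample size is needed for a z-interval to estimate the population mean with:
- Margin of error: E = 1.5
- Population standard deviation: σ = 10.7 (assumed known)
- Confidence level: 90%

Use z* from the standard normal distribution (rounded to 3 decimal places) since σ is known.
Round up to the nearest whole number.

Using z* since population σ is known (z-interval formula).

For 90% confidence, z* = 1.645 (from standard normal table)

Sample size formula for z-interval: n = (z*σ/E)²

n = (1.645 × 10.7 / 1.5)²
  = (11.734333)²
  = 137.6946

Round up to the nearest whole number: n = 138

138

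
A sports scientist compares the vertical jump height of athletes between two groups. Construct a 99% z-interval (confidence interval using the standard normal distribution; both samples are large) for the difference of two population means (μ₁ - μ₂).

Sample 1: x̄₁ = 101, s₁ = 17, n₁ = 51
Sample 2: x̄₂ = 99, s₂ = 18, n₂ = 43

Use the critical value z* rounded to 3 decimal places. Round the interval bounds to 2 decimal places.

Both samples are large (n₁ = 51 ≥ 30, n₂ = 43 ≥ 30), so a z-interval for the difference of means applies.

Point estimate: x̄₁ - x̄₂ = 101 - 99 = 2

Standard error: SE = √(s₁²/n₁ + s₂²/n₂)
= √(17²/51 + 18²/43)
= √(5.666667 + 7.534884)
= 3.633394

For 99% confidence, z* = 2.576 (from standard normal table)
Margin of error: E = z* × SE = 2.576 × 3.633394 = 9.3596

Z-interval: (x̄₁ - x̄₂) ± E = 2 ± 9.3596 = (-7.3596, 11.3596)

Rounded to 2 decimal places:

(-7.36, 11.36)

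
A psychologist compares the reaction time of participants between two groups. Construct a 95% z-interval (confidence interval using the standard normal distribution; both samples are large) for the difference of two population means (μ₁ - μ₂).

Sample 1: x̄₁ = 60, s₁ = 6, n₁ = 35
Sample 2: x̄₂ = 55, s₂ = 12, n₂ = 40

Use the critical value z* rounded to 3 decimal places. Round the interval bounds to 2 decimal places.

Both samples are large (n₁ = 35 ≥ 30, n₂ = 40 ≥ 30), so a z-interval for the difference of means applies.

Point estimate: x̄₁ - x̄₂ = 60 - 55 = 5

Standard error: SE = √(s₁²/n₁ + s₂²/n₂)
= √(6²/35 + 12²/40)
= √(1.028571 + 3.600000)
= 2.151411

For 95% confidence, z* = 1.96 (from standard normal table)
Margin of error: E = z* × SE = 1.96 × 2.151411 = 4.2168

Z-interval: (x̄₁ - x̄₂) ± E = 5 ± 4.2168 = (0.7832, 9.2168)

Rounded to 2 decimal places:

(0.78, 9.22)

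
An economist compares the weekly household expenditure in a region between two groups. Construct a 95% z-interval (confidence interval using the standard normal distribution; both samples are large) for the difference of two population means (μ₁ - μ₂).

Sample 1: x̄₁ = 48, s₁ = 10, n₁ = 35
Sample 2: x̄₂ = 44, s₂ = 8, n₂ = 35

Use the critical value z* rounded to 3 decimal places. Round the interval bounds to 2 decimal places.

Both samples are large (n₁ = 35 ≥ 30, n₂ = 35 ≥ 30), so a z-interval for the difference of means applies.

Point estimate: x̄₁ - x̄₂ = 48 - 44 = 4

Standard error: SE = √(s₁²/n₁ + s₂²/n₂)
= √(10²/35 + 8²/35)
= √(2.857143 + 1.828571)
= 2.164651

For 95% confidence, z* = 1.96 (from standard normal table)
Margin of error: E = z* × SE = 1.96 × 2.164651 = 4.2427

Z-interval: (x̄₁ - x̄₂) ± E = 4 ± 4.2427 = (-0.2427, 8.2427)

Rounded to 2 decimal places:

(-0.24, 8.24)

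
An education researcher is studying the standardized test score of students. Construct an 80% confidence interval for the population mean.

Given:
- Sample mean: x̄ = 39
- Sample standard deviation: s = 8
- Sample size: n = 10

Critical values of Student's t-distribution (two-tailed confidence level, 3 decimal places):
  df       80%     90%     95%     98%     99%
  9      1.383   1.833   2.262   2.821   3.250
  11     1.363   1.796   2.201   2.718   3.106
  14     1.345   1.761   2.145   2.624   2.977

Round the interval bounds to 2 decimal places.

The population standard deviation σ is unknown (only the sample standard deviation s is given), so use a t-interval with df = n - 1 = 10 - 1 = 9.

For 80% confidence with df = 9, t* = 1.383 (from t-table)

Standard error: SE = s/√n = 8/√10 = 2.529822

Margin of error: E = t* × SE = 1.383 × 2.529822 = 3.4987

T-interval: x̄ ± E = 39 ± 3.4987 = (35.5013, 42.4987)

Rounded to 2 decimal places:

(35.50, 42.50)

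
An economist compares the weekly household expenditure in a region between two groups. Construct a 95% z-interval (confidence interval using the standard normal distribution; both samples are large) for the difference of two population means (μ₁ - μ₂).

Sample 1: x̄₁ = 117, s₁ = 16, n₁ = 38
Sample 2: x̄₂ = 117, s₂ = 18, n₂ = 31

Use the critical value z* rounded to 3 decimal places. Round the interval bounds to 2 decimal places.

Both samples are large (n₁ = 38 ≥ 30, n₂ = 31 ≥ 30), so a z-interval for the difference of means applies.

Point estimate: x̄₁ - x̄₂ = 117 - 117 = 0

Standard error: SE = √(s₁²/n₁ + s₂²/n₂)
= √(16²/38 + 18²/31)
= √(6.736842 + 10.451613)
= 4.145896

For 95% confidence, z* = 1.96 (from standard normal table)
Margin of error: E = z* × SE = 1.96 × 4.145896 = 8.1260

Z-interval: (x̄₁ - x̄₂) ± E = 0 ± 8.1260 = (-8.1260, 8.1260)

Rounded to 2 decimal places:

(-8.13, 8.13)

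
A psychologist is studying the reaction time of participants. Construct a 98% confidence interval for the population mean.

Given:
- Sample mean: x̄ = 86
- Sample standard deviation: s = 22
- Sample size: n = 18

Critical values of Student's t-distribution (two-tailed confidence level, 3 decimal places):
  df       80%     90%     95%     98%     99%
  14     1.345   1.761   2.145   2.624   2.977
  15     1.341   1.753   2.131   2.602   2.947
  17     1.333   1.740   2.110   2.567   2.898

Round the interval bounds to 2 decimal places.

The population standard deviation σ is unknown (only the sample standard deviation s is given), so use a t-interval with df = n - 1 = 18 - 1 = 17.

For 98% confidence with df = 17, t* = 2.567 (from t-table)

Standard error: SE = s/√n = 22/√18 = 5.185450

Margin of error: E = t* × SE = 2.567 × 5.185450 = 13.3110

T-interval: x̄ ± E = 86 ± 13.3110 = (72.6890, 99.3110)

Rounded to 2 decimal places:

(72.69, 99.31)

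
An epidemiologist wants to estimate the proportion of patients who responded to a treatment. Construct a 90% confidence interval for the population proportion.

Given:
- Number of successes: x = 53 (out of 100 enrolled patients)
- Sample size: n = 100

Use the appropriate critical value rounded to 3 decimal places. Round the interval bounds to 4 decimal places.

Sample proportion: p̂ = 53/100 = 0.530000

Check conditions for normal approximation:
  np̂ = 53 ≥ 10 ✓
  n(1-p̂) = 47 ≥ 10 ✓

The sample is large enough, so use a z-interval (normal approximation) for the proportion.

For 90% confidence, z* = 1.645 (from standard normal table)

Standard error: SE = √(p̂(1-p̂)/n) = √(0.530000×0.470000/100) = 0.04990992

Margin of error: E = z* × SE = 1.645 × 0.04990992 = 0.082102

Z-interval: p̂ ± E = 0.530000 ± 0.082102 = (0.447898, 0.612102)

Rounded to 4 decimal places:

(0.4479, 0.6121)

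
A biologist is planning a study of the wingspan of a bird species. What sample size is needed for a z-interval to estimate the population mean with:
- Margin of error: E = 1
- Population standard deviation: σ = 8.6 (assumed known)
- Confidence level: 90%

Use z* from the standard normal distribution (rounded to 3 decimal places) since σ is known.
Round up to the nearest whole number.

Using z* since population σ is known (z-interval formula).

For 90% confidence, z* = 1.645 (from standard normal table)

Sample size formula for z-interval: n = (z*σ/E)²

n = (1.645 × 8.6 / 1)²
  = (14.147000)²
  = 200.1376

Round up to the nearest whole number: n = 201

201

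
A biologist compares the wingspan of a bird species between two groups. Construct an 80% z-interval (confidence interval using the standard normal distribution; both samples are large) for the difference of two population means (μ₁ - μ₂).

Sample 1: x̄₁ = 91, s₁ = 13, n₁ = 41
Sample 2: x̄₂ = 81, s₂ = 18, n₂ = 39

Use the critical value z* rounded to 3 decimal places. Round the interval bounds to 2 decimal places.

Both samples are large (n₁ = 41 ≥ 30, n₂ = 39 ≥ 30), so a z-interval for the difference of means applies.

Point estimate: x̄₁ - x̄₂ = 91 - 81 = 10

Standard error: SE = √(s₁²/n₁ + s₂²/n₂)
= √(13²/41 + 18²/39)
= √(4.121951 + 8.307692)
= 3.525570

For 80% confidence, z* = 1.282 (from standard normal table)
Margin of error: E = z* × SE = 1.282 × 3.525570 = 4.5198

Z-interval: (x̄₁ - x̄₂) ± E = 10 ± 4.5198 = (5.4802, 14.5198)

Rounded to 2 decimal places:

(5.48, 14.52)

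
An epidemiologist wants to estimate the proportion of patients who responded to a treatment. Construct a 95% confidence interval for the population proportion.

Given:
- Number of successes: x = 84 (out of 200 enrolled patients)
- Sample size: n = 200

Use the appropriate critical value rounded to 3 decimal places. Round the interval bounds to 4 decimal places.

Sample proportion: p̂ = 84/200 = 0.420000

Check conditions for normal approximation:
  np̂ = 84 ≥ 10 ✓
  n(1-p̂) = 116 ≥ 10 ✓

The sample is large enough, so use a z-interval (normal approximation) for the proportion.

For 95% confidence, z* = 1.96 (from standard normal table)

Standard error: SE = √(p̂(1-p̂)/n) = √(0.420000×0.580000/200) = 0.03489986

Margin of error: E = z* × SE = 1.96 × 0.03489986 = 0.068404

Z-interval: p̂ ± E = 0.420000 ± 0.068404 = (0.351596, 0.488404)

Rounded to 4 decimal places:

(0.3516, 0.4884)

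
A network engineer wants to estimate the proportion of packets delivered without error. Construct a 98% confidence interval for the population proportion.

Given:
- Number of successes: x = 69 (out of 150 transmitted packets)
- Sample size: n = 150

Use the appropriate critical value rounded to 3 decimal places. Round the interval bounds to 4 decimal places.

Sample proportion: p̂ = 69/150 = 0.460000

Check conditions for normal approximation:
  np̂ = 69 ≥ 10 ✓
  n(1-p̂) = 81 ≥ 10 ✓

The sample is large enough, so use a z-interval (normal approximation) for the proportion.

For 98% confidence, z* = 2.326 (from standard normal table)

Standard error: SE = √(p̂(1-p̂)/n) = √(0.460000×0.540000/150) = 0.04069398

Margin of error: E = z* × SE = 2.326 × 0.04069398 = 0.094654

Z-interval: p̂ ± E = 0.460000 ± 0.094654 = (0.365346, 0.554654)

Rounded to 4 decimal places:

(0.3653, 0.5547)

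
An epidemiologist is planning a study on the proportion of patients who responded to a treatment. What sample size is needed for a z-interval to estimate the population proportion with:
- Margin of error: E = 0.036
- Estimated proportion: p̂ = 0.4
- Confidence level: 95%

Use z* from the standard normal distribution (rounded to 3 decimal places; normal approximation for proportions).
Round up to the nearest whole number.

Using z* for proportion z-interval (normal approximation).

For 95% confidence, z* = 1.96 (from standard normal table)

Sample size formula for proportion z-interval: n = z*²p̂(1-p̂)/E²

n = 1.96² × 0.4 × 0.6 / 0.036²
  = 3.8416 × 0.24 / 0.001296
  = 711.4074

Round up to the nearest whole number: n = 712

712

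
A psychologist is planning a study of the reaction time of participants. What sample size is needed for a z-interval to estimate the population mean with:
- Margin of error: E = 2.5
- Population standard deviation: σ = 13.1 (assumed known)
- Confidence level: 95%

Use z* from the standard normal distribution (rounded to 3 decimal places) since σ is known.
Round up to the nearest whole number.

Using z* since population σ is known (z-interval formula).

For 95% confidence, z* = 1.96 (from standard normal table)

Sample size formula for z-interval: n = (z*σ/E)²

n = (1.96 × 13.1 / 2.5)²
  = (10.270400)²
  = 105.4811

Round up to the nearest whole number: n = 106

106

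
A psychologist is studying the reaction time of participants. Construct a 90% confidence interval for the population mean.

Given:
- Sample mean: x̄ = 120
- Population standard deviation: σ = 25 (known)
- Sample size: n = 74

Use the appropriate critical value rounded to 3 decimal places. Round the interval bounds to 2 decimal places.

The population standard deviation σ is known, so use a z-interval (standard normal critical value).

For 90% confidence, z* = 1.645 (from standard normal table)

Standard error: SE = σ/√n = 25/√74 = 2.906191

Margin of error: E = z* × SE = 1.645 × 2.906191 = 4.7807

Z-interval: x̄ ± E = 120 ± 4.7807 = (115.2193, 124.7807)

Rounded to 2 decimal places:

(115.22, 124.78)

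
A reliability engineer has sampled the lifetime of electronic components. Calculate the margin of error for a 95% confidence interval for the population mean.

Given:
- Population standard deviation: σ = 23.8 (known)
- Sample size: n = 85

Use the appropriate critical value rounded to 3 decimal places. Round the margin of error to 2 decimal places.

The population standard deviation σ is known, so use the z-interval margin of error formula.

For 95% confidence, z* = 1.96 (from standard normal table)

Margin of error formula for z-interval: E = z* × σ/√n

E = 1.96 × 23.8/√85
  = 1.96 × 2.581472
  = 5.0597

Rounded to 2 decimal places:

5.06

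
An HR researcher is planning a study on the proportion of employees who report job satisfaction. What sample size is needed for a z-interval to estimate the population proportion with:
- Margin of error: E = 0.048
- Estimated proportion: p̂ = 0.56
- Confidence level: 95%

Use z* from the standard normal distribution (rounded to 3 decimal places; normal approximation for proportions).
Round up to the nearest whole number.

Using z* for proportion z-interval (normal approximation).

For 95% confidence, z* = 1.96 (from standard normal table)

Sample size formula for proportion z-interval: n = z*²p̂(1-p̂)/E²

n = 1.96² × 0.56 × 0.44 / 0.048²
  = 3.8416 × 0.2464 / 0.002304
  = 410.8378

Round up to the nearest whole number: n = 411

411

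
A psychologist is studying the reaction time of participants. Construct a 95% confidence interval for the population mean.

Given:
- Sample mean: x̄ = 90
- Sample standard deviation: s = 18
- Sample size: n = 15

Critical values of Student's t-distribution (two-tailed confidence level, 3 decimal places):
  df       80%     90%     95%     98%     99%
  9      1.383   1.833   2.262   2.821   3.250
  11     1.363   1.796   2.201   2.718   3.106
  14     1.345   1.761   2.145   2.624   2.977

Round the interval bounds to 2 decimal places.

The population standard deviation σ is unknown (only the sample standard deviation s is given), so use a t-interval with df = n - 1 = 15 - 1 = 14.

For 95% confidence with df = 14, t* = 2.145 (from t-table)

Standard error: SE = s/√n = 18/√15 = 4.647580

Margin of error: E = t* × SE = 2.145 × 4.647580 = 9.9691

T-interval: x̄ ± E = 90 ± 9.9691 = (80.0309, 99.9691)

Rounded to 2 decimal places:

(80.03, 99.97)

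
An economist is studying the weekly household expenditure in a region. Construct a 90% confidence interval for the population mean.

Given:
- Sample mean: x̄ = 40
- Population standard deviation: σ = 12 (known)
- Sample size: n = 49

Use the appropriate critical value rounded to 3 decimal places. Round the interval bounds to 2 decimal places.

The population standard deviation σ is known, so use a z-interval (standard normal critical value).

For 90% confidence, z* = 1.645 (from standard normal table)

Standard error: SE = σ/√n = 12/√49 = 1.714286

Margin of error: E = z* × SE = 1.645 × 1.714286 = 2.8200

Z-interval: x̄ ± E = 40 ± 2.8200 = (37.1800, 42.8200)

Rounded to 2 decimal places:

(37.18, 42.82)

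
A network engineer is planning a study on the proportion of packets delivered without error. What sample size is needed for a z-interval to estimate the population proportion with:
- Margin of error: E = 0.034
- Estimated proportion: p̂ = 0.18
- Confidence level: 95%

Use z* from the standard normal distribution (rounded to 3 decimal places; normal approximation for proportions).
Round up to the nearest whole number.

Using z* for proportion z-interval (normal approximation).

For 95% confidence, z* = 1.96 (from standard normal table)

Sample size formula for proportion z-interval: n = z*²p̂(1-p̂)/E²

n = 1.96² × 0.18 × 0.82 / 0.034²
  = 3.8416 × 0.1476 / 0.001156
  = 490.5019

Round up to the nearest whole number: n = 491

491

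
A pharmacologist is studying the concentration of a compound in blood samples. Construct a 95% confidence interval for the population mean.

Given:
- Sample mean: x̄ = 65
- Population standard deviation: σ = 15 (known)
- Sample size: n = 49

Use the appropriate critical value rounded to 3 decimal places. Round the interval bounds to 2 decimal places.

The population standard deviation σ is known, so use a z-interval (standard normal critical value).

For 95% confidence, z* = 1.96 (from standard normal table)

Standard error: SE = σ/√n = 15/√49 = 2.142857

Margin of error: E = z* × SE = 1.96 × 2.142857 = 4.2000

Z-interval: x̄ ± E = 65 ± 4.2000 = (60.8000, 69.2000)

Rounded to 2 decimal places:

(60.80, 69.20)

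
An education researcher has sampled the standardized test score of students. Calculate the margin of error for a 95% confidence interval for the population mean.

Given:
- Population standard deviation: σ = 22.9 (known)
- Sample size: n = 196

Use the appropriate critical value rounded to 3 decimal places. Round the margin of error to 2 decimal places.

The population standard deviation σ is known, so use the z-interval margin of error formula.

For 95% confidence, z* = 1.96 (from standard normal table)

Margin of error formula for z-interval: E = z* × σ/√n

E = 1.96 × 22.9/√196
  = 1.96 × 1.635714
  = 3.2060

Rounded to 2 decimal places:

3.21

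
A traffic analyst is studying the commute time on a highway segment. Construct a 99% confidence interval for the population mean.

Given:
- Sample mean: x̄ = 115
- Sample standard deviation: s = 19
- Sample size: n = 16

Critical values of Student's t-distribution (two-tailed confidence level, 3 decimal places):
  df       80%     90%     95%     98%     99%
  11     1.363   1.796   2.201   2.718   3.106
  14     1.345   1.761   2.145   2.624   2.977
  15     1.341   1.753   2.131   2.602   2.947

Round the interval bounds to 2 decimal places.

The population standard deviation σ is unknown (only the sample standard deviation s is given), so use a t-interval with df = n - 1 = 16 - 1 = 15.

For 99% confidence with df = 15, t* = 2.947 (from t-table)

Standard error: SE = s/√n = 19/√16 = 4.750000

Margin of error: E = t* × SE = 2.947 × 4.750000 = 13.9983

T-interval: x̄ ± E = 115 ± 13.9983 = (101.0018, 128.9983)

Rounded to 2 decimal places:

(101.00, 129.00)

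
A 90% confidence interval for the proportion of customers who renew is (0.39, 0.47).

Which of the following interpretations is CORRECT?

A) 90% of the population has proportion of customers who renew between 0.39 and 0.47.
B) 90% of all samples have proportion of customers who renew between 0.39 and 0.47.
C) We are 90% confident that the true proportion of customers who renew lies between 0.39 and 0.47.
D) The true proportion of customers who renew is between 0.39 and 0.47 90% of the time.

A confidence interval represents our confidence in the procedure, not a probability statement about the parameter.

Key concept: If we repeated this sampling process many times and computed a 90% CI each time, about 90% of those intervals would contain the true population parameter.

For this specific interval (0.39, 0.47):
- Midpoint (point estimate): 0.43
- Margin of error: 0.04

The correct interpretation is the one stating confidence that the true parameter lies in the interval — option C.

C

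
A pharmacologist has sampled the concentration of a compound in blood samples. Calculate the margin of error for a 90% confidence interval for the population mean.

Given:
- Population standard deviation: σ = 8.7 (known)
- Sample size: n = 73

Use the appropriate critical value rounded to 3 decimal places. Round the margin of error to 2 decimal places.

The population standard deviation σ is known, so use the z-interval margin of error formula.

For 90% confidence, z* = 1.645 (from standard normal table)

Margin of error formula for z-interval: E = z* × σ/√n

E = 1.645 × 8.7/√73
  = 1.645 × 1.018258
  = 1.6750

Rounded to 2 decimal places:

1.68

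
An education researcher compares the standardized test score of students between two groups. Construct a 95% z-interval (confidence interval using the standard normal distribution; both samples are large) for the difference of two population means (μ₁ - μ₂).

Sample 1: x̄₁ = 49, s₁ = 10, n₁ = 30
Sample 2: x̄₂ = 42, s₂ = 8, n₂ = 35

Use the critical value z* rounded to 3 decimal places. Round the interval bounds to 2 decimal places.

Both samples are large (n₁ = 30 ≥ 30, n₂ = 35 ≥ 30), so a z-interval for the difference of means applies.

Point estimate: x̄₁ - x̄₂ = 49 - 42 = 7

Standard error: SE = √(s₁²/n₁ + s₂²/n₂)
= √(10²/30 + 8²/35)
= √(3.333333 + 1.828571)
= 2.271983

For 95% confidence, z* = 1.96 (from standard normal table)
Margin of error: E = z* × SE = 1.96 × 2.271983 = 4.4531

Z-interval: (x̄₁ - x̄₂) ± E = 7 ± 4.4531 = (2.5469, 11.4531)

Rounded to 2 decimal places:

(2.55, 11.45)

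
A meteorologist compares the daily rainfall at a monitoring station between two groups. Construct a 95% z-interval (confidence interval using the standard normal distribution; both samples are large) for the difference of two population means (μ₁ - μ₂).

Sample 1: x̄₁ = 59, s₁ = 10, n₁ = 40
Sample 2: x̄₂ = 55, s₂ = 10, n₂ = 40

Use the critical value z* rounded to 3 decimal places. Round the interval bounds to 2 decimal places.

Both samples are large (n₁ = 40 ≥ 30, n₂ = 40 ≥ 30), so a z-interval for the difference of means applies.

Point estimate: x̄₁ - x̄₂ = 59 - 55 = 4

Standard error: SE = √(s₁²/n₁ + s₂²/n₂)
= √(10²/40 + 10²/40)
= √(2.500000 + 2.500000)
= 2.236068

For 95% confidence, z* = 1.96 (from standard normal table)
Margin of error: E = z* × SE = 1.96 × 2.236068 = 4.3827

Z-interval: (x̄₁ - x̄₂) ± E = 4 ± 4.3827 = (-0.3827, 8.3827)

Rounded to 2 decimal places:

(-0.38, 8.38)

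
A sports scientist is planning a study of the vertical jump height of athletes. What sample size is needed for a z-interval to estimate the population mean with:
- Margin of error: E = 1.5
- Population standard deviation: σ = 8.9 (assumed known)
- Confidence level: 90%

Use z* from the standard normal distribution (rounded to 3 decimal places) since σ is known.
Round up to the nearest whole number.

Using z* since population σ is known (z-interval formula).

For 90% confidence, z* = 1.645 (from standard normal table)

Sample size formula for z-interval: n = (z*σ/E)²

n = (1.645 × 8.9 / 1.5)²
  = (9.760333)²
  = 95.2641

Round up to the nearest whole number: n = 96

96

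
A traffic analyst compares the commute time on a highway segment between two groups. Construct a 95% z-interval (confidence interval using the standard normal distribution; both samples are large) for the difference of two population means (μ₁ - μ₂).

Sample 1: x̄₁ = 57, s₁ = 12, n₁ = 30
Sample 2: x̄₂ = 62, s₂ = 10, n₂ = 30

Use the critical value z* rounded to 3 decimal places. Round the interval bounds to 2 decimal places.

Both samples are large (n₁ = 30 ≥ 30, n₂ = 30 ≥ 30), so a z-interval for the difference of means applies.

Point estimate: x̄₁ - x̄₂ = 57 - 62 = -5

Standard error: SE = √(s₁²/n₁ + s₂²/n₂)
= √(12²/30 + 10²/30)
= √(4.800000 + 3.333333)
= 2.851900

For 95% confidence, z* = 1.96 (from standard normal table)
Margin of error: E = z* × SE = 1.96 × 2.851900 = 5.5897

Z-interval: (x̄₁ - x̄₂) ± E = -5 ± 5.5897 = (-10.5897, 0.5897)

Rounded to 2 decimal places:

(-10.59, 0.59)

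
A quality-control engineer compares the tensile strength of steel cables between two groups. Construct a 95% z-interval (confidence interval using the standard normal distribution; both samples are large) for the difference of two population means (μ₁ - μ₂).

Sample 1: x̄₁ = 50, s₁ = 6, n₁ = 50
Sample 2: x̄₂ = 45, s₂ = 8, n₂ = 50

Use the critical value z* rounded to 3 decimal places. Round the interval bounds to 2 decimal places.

Both samples are large (n₁ = 50 ≥ 30, n₂ = 50 ≥ 30), so a z-interval for the difference of means applies.

Point estimate: x̄₁ - x̄₂ = 50 - 45 = 5

Standard error: SE = √(s₁²/n₁ + s₂²/n₂)
= √(6²/50 + 8²/50)
= √(0.720000 + 1.280000)
= 1.414214

For 95% confidence, z* = 1.96 (from standard normal table)
Margin of error: E = z* × SE = 1.96 × 1.414214 = 2.7719

Z-interval: (x̄₁ - x̄₂) ± E = 5 ± 2.7719 = (2.2281, 7.7719)

Rounded to 2 decimal places:

(2.23, 7.77)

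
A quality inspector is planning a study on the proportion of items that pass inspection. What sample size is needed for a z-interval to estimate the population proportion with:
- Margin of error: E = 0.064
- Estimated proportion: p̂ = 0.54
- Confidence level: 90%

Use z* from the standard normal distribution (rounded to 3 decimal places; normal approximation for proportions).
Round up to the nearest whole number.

Using z* for proportion z-interval (normal approximation).

For 90% confidence, z* = 1.645 (from standard normal table)

Sample size formula for proportion z-interval: n = z*²p̂(1-p̂)/E²

n = 1.645² × 0.54 × 0.46 / 0.064²
  = 2.706025 × 0.2484 / 0.004096
  = 164.1056

Round up to the nearest whole number: n = 165

165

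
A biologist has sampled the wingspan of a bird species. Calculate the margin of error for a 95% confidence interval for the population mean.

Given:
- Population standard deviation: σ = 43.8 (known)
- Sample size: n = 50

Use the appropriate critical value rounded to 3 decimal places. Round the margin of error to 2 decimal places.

The population standard deviation σ is known, so use the z-interval margin of error formula.

For 95% confidence, z* = 1.96 (from standard normal table)

Margin of error formula for z-interval: E = z* × σ/√n

E = 1.96 × 43.8/√50
  = 1.96 × 6.194255
  = 12.1407

Rounded to 2 decimal places:

12.14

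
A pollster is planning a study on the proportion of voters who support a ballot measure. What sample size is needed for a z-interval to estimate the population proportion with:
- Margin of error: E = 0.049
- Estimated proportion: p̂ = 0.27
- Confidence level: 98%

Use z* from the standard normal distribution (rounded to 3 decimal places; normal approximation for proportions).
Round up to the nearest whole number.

Using z* for proportion z-interval (normal approximation).

For 98% confidence, z* = 2.326 (from standard normal table)

Sample size formula for proportion z-interval: n = z*²p̂(1-p̂)/E²

n = 2.326² × 0.27 × 0.73 / 0.049²
  = 5.410276 × 0.1971 / 0.002401
  = 444.1339

Round up to the nearest whole number: n = 445

445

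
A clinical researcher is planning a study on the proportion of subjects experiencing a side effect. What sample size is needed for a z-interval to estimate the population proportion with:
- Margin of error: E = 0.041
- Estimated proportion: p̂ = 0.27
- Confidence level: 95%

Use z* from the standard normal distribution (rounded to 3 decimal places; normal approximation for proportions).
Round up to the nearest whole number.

Using z* for proportion z-interval (normal approximation).

For 95% confidence, z* = 1.96 (from standard normal table)

Sample size formula for proportion z-interval: n = z*²p̂(1-p̂)/E²

n = 1.96² × 0.27 × 0.73 / 0.041²
  = 3.8416 × 0.1971 / 0.001681
  = 450.4339

Round up to the nearest whole number: n = 451

451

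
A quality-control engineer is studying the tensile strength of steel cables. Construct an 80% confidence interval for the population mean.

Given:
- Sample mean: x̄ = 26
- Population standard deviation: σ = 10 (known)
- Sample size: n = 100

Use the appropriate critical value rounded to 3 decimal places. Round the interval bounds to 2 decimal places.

The population standard deviation σ is known, so use a z-interval (standard normal critical value).

For 80% confidence, z* = 1.282 (from standard normal table)

Standard error: SE = σ/√n = 10/√100 = 1.000000

Margin of error: E = z* × SE = 1.282 × 1.000000 = 1.2820

Z-interval: x̄ ± E = 26 ± 1.2820 = (24.7180, 27.2820)

Rounded to 2 decimal places:

(24.72, 27.28)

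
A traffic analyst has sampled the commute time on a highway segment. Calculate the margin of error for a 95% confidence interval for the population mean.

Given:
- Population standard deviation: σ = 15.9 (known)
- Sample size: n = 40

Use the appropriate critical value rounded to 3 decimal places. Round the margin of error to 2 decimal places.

The population standard deviation σ is known, so use the z-interval margin of error formula.

For 95% confidence, z* = 1.96 (from standard normal table)

Margin of error formula for z-interval: E = z* × σ/√n

E = 1.96 × 15.9/√40
  = 1.96 × 2.514011
  = 4.9275

Rounded to 2 decimal places:

4.93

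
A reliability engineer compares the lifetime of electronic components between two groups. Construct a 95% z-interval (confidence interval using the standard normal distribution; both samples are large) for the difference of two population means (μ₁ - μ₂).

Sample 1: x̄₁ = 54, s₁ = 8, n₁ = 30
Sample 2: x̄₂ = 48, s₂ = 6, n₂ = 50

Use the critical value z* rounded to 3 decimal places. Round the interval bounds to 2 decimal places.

Both samples are large (n₁ = 30 ≥ 30, n₂ = 50 ≥ 30), so a z-interval for the difference of means applies.

Point estimate: x̄₁ - x̄₂ = 54 - 48 = 6

Standard error: SE = √(s₁²/n₁ + s₂²/n₂)
= √(8²/30 + 6²/50)
= √(2.133333 + 0.720000)
= 1.689181

For 95% confidence, z* = 1.96 (from standard normal table)
Margin of error: E = z* × SE = 1.96 × 1.689181 = 3.3108

Z-interval: (x̄₁ - x̄₂) ± E = 6 ± 3.3108 = (2.6892, 9.3108)

Rounded to 2 decimal places:

(2.69, 9.31)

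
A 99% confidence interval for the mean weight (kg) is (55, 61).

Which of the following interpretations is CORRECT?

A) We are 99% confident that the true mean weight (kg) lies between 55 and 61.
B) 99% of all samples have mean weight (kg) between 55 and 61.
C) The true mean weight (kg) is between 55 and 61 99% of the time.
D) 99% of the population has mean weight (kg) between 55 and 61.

A confidence interval represents our confidence in the procedure, not a probability statement about the parameter.

Key concept: If we repeated this sampling process many times and computed a 99% CI each time, about 99% of those intervals would contain the true population parameter.

For this specific interval (55, 61):
- Midpoint (point estimate): 58
- Margin of error: 3

The correct interpretation is the one stating confidence that the true parameter lies in the interval — option A.

A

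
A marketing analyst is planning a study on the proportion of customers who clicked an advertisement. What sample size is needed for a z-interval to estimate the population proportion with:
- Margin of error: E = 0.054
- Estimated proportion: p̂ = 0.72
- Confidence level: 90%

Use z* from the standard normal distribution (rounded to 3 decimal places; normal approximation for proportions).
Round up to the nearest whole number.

Using z* for proportion z-interval (normal approximation).

For 90% confidence, z* = 1.645 (from standard normal table)

Sample size formula for proportion z-interval: n = z*²p̂(1-p̂)/E²

n = 1.645² × 0.72 × 0.28 / 0.054²
  = 2.706025 × 0.2016 / 0.002916
  = 187.0832

Round up to the nearest whole number: n = 188

188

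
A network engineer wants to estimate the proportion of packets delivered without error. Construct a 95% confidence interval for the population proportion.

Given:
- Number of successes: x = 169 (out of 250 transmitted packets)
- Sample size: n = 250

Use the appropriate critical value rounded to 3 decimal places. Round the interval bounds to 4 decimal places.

Sample proportion: p̂ = 169/250 = 0.676000

Check conditions for normal approximation:
  np̂ = 169 ≥ 10 ✓
  n(1-p̂) = 81 ≥ 10 ✓

The sample is large enough, so use a z-interval (normal approximation) for the proportion.

For 95% confidence, z* = 1.96 (from standard normal table)

Standard error: SE = √(p̂(1-p̂)/n) = √(0.676000×0.324000/250) = 0.02959892

Margin of error: E = z* × SE = 1.96 × 0.02959892 = 0.058014

Z-interval: p̂ ± E = 0.676000 ± 0.058014 = (0.617986, 0.734014)

Rounded to 4 decimal places:

(0.6180, 0.7340)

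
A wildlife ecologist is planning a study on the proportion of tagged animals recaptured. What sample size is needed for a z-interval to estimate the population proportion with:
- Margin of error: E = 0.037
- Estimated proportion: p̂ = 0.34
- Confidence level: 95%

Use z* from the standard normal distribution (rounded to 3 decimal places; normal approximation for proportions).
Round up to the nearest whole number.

Using z* for proportion z-interval (normal approximation).

For 95% confidence, z* = 1.96 (from standard normal table)

Sample size formula for proportion z-interval: n = z*²p̂(1-p̂)/E²

n = 1.96² × 0.34 × 0.66 / 0.037²
  = 3.8416 × 0.2244 / 0.001369
  = 629.6969

Round up to the nearest whole number: n = 630

630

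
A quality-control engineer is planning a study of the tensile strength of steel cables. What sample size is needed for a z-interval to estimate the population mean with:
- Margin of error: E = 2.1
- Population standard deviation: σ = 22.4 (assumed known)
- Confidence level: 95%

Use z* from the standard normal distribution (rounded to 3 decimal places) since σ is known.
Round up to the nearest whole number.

Using z* since population σ is known (z-interval formula).

For 95% confidence, z* = 1.96 (from standard normal table)

Sample size formula for z-interval: n = (z*σ/E)²

n = (1.96 × 22.4 / 2.1)²
  = (20.906667)²
  = 437.0887

Round up to the nearest whole number: n = 438

438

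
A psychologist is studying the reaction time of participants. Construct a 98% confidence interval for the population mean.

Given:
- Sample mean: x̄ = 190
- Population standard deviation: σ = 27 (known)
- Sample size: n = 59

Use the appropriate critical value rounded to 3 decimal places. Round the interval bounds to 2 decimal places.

The population standard deviation σ is known, so use a z-interval (standard normal critical value).

For 98% confidence, z* = 2.326 (from standard normal table)

Standard error: SE = σ/√n = 27/√59 = 3.515101

Margin of error: E = z* × SE = 2.326 × 3.515101 = 8.1761

Z-interval: x̄ ± E = 190 ± 8.1761 = (181.8239, 198.1761)

Rounded to 2 decimal places:

(181.82, 198.18)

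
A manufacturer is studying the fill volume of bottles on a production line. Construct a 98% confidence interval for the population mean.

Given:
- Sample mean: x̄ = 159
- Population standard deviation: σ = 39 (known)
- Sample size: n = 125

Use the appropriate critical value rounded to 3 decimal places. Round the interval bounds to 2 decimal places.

The population standard deviation σ is known, so use a z-interval (standard normal critical value).

For 98% confidence, z* = 2.326 (from standard normal table)

Standard error: SE = σ/√n = 39/√125 = 3.488266

Margin of error: E = z* × SE = 2.326 × 3.488266 = 8.1137

Z-interval: x̄ ± E = 159 ± 8.1137 = (150.8863, 167.1137)

Rounded to 2 decimal places:

(150.89, 167.11)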